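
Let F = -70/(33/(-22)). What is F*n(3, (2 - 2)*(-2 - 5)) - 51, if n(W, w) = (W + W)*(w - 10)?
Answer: -2851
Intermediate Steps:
n(W, w) = 2*W*(-10 + w) (n(W, w) = (2*W)*(-10 + w) = 2*W*(-10 + w))
F = 140/3 (F = -70/(33*(-1/22)) = -70/(-3/2) = -70*(-2/3) = 140/3 ≈ 46.667)
F*n(3, (2 - 2)*(-2 - 5)) - 51 = 140*(2*3*(-10 + (2 - 2)*(-2 - 5)))/3 - 51 = 140*(2*3*(-10 + 0*(-7)))/3 - 51 = 140*(2*3*(-10 + 0))/3 - 51 = 140*(2*3*(-10))/3 - 51 = (140/3)*(-60) - 51 = -2800 - 51 = -2851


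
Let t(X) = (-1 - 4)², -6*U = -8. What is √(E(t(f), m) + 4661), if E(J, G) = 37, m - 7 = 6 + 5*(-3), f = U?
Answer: 9*√58 ≈ 68.542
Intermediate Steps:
U = 4/3 (U = -⅙*(-8) = 4/3 ≈ 1.3333)
f = 4/3 ≈ 1.3333
m = -2 (m = 7 + (6 + 5*(-3)) = 7 + (6 - 15) = 7 - 9 = -2)
t(X) = 25 (t(X) = (-5)² = 25)
√(E(t(f), m) + 4661) = √(37 + 4661) = √4698 = 9*√58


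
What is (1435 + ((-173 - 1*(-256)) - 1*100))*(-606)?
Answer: -859308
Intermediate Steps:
(1435 + ((-173 - 1*(-256)) - 1*100))*(-606) = (1435 + ((-173 + 256) - 100))*(-606) = (1435 + (83 - 100))*(-606) = (1435 - 17)*(-606) = 1418*(-606) = -859308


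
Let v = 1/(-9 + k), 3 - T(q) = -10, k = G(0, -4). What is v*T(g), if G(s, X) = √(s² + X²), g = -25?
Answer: -13/5 ≈ -2.6000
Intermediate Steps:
G(s, X) = √(X² + s²)
k = 4 (k = √((-4)² + 0²) = √(16 + 0) = √16 = 4)
T(q) = 13 (T(q) = 3 - 1*(-10) = 3 + 10 = 13)
v = -⅕ (v = 1/(-9 + 4) = 1/(-5) = -⅕ ≈ -0.20000)
v*T(g) = -⅕*13 = -13/5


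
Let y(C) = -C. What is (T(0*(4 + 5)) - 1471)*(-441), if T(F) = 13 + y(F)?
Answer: 642978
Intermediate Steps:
T(F) = 13 - F
(T(0*(4 + 5)) - 1471)*(-441) = ((13 - 0*(4 + 5)) - 1471)*(-441) = ((13 - 0*9) - 1471)*(-441) = ((13 - 1*0) - 1471)*(-441) = ((13 + 0) - 1471)*(-441) = (13 - 1471)*(-441) = -1458*(-441) = 642978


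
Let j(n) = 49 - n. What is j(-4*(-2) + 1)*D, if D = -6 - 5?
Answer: -440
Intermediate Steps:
D = -11
j(-4*(-2) + 1)*D = (49 - (-4*(-2) + 1))*(-11) = (49 - (8 + 1))*(-11) = (49 - 1*9)*(-11) = (49 - 9)*(-11) = 40*(-11) = -440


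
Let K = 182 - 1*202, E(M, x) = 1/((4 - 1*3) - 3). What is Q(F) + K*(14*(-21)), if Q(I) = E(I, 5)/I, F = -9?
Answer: 105841/18 ≈ 5880.1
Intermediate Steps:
E(M, x) = -½ (E(M, x) = 1/((4 - 3) - 3) = 1/(1 - 3) = 1/(-2) = -½)
Q(I) = -1/(2*I)
K = -20 (K = 182 - 202 = -20)
Q(F) + K*(14*(-21)) = -½/(-9) - 280*(-21) = -½*(-⅑) - 20*(-294) = 1/18 + 5880 = 105841/18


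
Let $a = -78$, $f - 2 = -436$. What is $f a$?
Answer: $33852$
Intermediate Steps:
$f = -434$ ($f = 2 - 436 = -434$)
$f a = \left(-434\right) \left(-78\right) = 33852$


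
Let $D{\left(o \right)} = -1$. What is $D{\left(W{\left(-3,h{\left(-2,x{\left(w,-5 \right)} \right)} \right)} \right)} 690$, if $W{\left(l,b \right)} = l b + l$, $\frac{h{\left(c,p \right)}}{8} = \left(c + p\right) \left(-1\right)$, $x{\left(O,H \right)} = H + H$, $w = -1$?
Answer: $-690$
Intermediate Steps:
$x{\left(O,H \right)} = 2 H$
$h{\left(c,p \right)} = - 8 c - 8 p$ ($h{\left(c,p \right)} = 8 \left(c + p\right) \left(-1\right) = 8 \left(- c - p\right) = - 8 c - 8 p$)
$W{\left(l,b \right)} = l + b l$ ($W{\left(l,b \right)} = b l + l = l + b l$)
$D{\left(W{\left(-3,h{\left(-2,x{\left(w,-5 \right)} \right)} \right)} \right)} 690 = \left(-1\right) 690 = -690$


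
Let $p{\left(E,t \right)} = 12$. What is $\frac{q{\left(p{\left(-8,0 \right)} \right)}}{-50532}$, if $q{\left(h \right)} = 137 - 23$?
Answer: $- \frac{19}{8422} \approx -0.002256$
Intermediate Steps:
$q{\left(h \right)} = 114$
$\frac{q{\left(p{\left(-8,0 \right)} \right)}}{-50532} = \frac{114}{-50532} = 114 \left(- \frac{1}{50532}\right) = - \frac{19}{8422}$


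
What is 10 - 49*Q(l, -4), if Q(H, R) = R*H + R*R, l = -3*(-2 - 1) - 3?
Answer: 402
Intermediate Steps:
l = 6 (l = -3*(-3) - 3 = 9 - 3 = 6)
Q(H, R) = R² + H*R (Q(H, R) = H*R + R² = R² + H*R)
10 - 49*Q(l, -4) = 10 - (-196)*(6 - 4) = 10 - (-196)*2 = 10 - 49*(-8) = 10 + 392 = 402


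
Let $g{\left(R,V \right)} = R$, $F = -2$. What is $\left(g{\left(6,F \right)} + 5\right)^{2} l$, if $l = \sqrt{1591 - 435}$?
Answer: $4114$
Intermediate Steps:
$l = 34$ ($l = \sqrt{1156} = 34$)
$\left(g{\left(6,F \right)} + 5\right)^{2} l = \left(6 + 5\right)^{2} \cdot 34 = 11^{2} \cdot 34 = 121 \cdot 34 = 4114$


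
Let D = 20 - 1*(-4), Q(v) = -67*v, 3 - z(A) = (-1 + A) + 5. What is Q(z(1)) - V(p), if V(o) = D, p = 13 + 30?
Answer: 110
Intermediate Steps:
z(A) = -1 - A (z(A) = 3 - ((-1 + A) + 5) = 3 - (4 + A) = 3 + (-4 - A) = -1 - A)
D = 24 (D = 20 + 4 = 24)
p = 43
V(o) = 24
Q(z(1)) - V(p) = -67*(-1 - 1*1) - 1*24 = -67*(-1 - 1) - 24 = -67*(-2) - 24 = 134 - 24 = 110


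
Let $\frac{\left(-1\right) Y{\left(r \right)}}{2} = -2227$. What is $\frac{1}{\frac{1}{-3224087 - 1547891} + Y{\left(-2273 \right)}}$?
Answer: $\frac{4771978}{21254390011} \approx 0.00022452$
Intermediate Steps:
$Y{\left(r \right)} = 4454$ ($Y{\left(r \right)} = \left(-2\right) \left(-2227\right) = 4454$)
$\frac{1}{\frac{1}{-3224087 - 1547891} + Y{\left(-2273 \right)}} = \frac{1}{\frac{1}{-3224087 - 1547891} + 4454} = \frac{1}{\frac{1}{-4771978} + 4454} = \frac{1}{- \frac{1}{4771978} + 4454} = \frac{1}{\frac{21254390011}{4771978}} = \frac{4771978}{21254390011}$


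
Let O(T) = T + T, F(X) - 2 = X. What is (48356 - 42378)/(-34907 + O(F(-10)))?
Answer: -854/4989 ≈ -0.17118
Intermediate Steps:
F(X) = 2 + X
O(T) = 2*T
(48356 - 42378)/(-34907 + O(F(-10))) = (48356 - 42378)/(-34907 + 2*(2 - 10)) = 5978/(-34907 + 2*(-8)) = 5978/(-34907 - 16) = 5978/(-34923) = 5978*(-1/34923) = -854/4989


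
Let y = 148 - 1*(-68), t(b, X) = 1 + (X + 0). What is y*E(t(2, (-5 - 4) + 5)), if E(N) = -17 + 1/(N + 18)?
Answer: -18288/5 ≈ -3657.6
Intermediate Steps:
t(b, X) = 1 + X
y = 216 (y = 148 + 68 = 216)
E(N) = -17 + 1/(18 + N)
y*E(t(2, (-5 - 4) + 5)) = 216*((-305 - 17*(1 + ((-5 - 4) + 5)))/(18 + (1 + ((-5 - 4) + 5)))) = 216*((-305 - 17*(1 + (-9 + 5)))/(18 + (1 + (-9 + 5)))) = 216*((-305 - 17*(1 - 4))/(18 + (1 - 4))) = 216*((-305 - 17*(-3))/(18 - 3)) = 216*((-305 + 51)/15) = 216*((1/15)*(-254)) = 216*(-254/15) = -18288/5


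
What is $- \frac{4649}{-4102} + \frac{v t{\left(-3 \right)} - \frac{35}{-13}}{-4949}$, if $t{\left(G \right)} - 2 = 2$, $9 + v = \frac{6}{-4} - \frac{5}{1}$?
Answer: $\frac{43180765}{37701482} \approx 1.1453$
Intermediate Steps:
$v = - \frac{31}{2}$ ($v = -9 + \left(\frac{6}{-4} - \frac{5}{1}\right) = -9 + \left(6 \left(- \frac{1}{4}\right) - 5\right) = -9 - \frac{13}{2} = - \frac{31}{2} \approx -15.5$)
$t{\left(G \right)} = 4$ ($t{\left(G \right)} = 2 + 2 = 4$)
$- \frac{4649}{-4102} + \frac{v t{\left(-3 \right)} - \frac{35}{-13}}{-4949} = - \frac{4649}{-4102} + \frac{\left(- \frac{31}{2}\right) 4 - \frac{35}{-13}}{-4949} = \left(-4649\right) \left(- \frac{1}{4102}\right) + \left(-62 - - \frac{35}{13}\right) \left(- \frac{1}{4949}\right) = \frac{4649}{4102} + \left(-62 + \frac{35}{13}\right) \left(- \frac{1}{4949}\right) = \frac{4649}{4102} - - \frac{771}{64337} = \frac{4649}{4102} + \frac{771}{64337} = \frac{43180765}{37701482}$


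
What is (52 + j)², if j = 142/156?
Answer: 17032129/6084 ≈ 2799.5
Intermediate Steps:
j = 71/78 (j = 142*(1/156) = 71/78 ≈ 0.91026)
(52 + j)² = (52 + 71/78)² = (4127/78)² = 17032129/6084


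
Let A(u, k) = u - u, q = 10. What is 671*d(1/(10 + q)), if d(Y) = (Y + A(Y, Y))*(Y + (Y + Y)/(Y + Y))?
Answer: 14091/400 ≈ 35.227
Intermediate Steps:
A(u, k) = 0
d(Y) = Y*(1 + Y) (d(Y) = (Y + 0)*(Y + (Y + Y)/(Y + Y)) = Y*(Y + (2*Y)/((2*Y))) = Y*(Y + (2*Y)*(1/(2*Y))) = Y*(Y + 1) = Y*(1 + Y))
671*d(1/(10 + q)) = 671*((1 + 1/(10 + 10))/(10 + 10)) = 671*((1 + 1/20)/20) = 671*((1/20)*(21/20)) = 671*(21/400) = 14091/400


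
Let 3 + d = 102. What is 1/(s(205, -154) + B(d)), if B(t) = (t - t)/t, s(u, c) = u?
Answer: 1/205 ≈ 0.0048781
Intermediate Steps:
d = 99 (d = -3 + 102 = 99)
B(t) = 0 (B(t) = 0/t = 0)
1/(s(205, -154) + B(d)) = 1/(205 + 0) = 1/205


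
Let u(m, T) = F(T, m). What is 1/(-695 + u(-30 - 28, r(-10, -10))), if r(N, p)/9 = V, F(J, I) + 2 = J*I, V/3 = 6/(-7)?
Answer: 7/4517 ≈ 0.0015497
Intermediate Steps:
V = -18/7 (V = 3*(6/(-7)) = 3*(6*(-⅐)) = 3*(-6/7) = -18/7 ≈ -2.5714)
F(J, I) = -2 + I*J (F(J, I) = -2 + J*I = -2 + I*J)
r(N, p) = -162/7 (r(N, p) = 9*(-18/7) = -162/7)
u(m, T) = -2 + T*m (u(m, T) = -2 + m*T = -2 + T*m)
1/(-695 + u(-30 - 28, r(-10, -10))) = 1/(-695 + (-2 - 162*(-30 - 28)/7)) = 1/(-695 + (-2 - 162/7*(-58))) = 1/(-695 + (-2 + 9396/7)) = 1/(-695 + 9382/7) = 1/(4517/7) = 7/4517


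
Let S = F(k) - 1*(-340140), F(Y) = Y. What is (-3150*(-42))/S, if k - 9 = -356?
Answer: 132300/339793 ≈ 0.38935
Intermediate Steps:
k = -347 (k = 9 - 356 = -347)
S = 339793 (S = -347 - 1*(-340140) = -347 + 340140 = 339793)
(-3150*(-42))/S = -3150*(-42)/339793 = -105*(-1260)*(1/339793) = 132300*(1/339793) = 132300/339793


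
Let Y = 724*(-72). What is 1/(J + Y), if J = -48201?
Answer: -1/100329 ≈ -9.9672e-6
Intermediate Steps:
Y = -52128
1/(J + Y) = 1/(-48201 - 52128) = 1/(-100329) = -1/100329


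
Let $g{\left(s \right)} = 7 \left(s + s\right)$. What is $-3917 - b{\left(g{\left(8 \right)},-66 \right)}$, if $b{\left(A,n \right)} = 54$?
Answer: $-3971$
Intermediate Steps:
$g{\left(s \right)} = 14 s$ ($g{\left(s \right)} = 7 \cdot 2 s = 14 s$)
$-3917 - b{\left(g{\left(8 \right)},-66 \right)} = -3917 - 54 = -3971$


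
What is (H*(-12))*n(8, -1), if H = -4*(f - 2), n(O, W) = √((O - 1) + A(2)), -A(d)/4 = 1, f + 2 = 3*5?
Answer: 528*√3 ≈ 914.52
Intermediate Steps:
f = 13 (f = -2 + 3*5 = -2 + 15 = 13)
A(d) = -4 (A(d) = -4*1 = -4)
n(O, W) = √(-5 + O) (n(O, W) = √((O - 1) - 4) = √((-1 + O) - 4) = √(-5 + O))
H = -44 (H = -4*(13 - 2) = -4*11 = -44)
(H*(-12))*n(8, -1) = (-44*(-12))*√(-5 + 8) = 528*√3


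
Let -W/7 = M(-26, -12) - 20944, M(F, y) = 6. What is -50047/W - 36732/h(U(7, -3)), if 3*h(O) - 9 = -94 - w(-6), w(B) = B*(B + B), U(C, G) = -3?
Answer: 16143129557/23010862 ≈ 701.54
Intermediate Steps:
w(B) = 2*B² (w(B) = B*(2*B) = 2*B²)
W = 146566 (W = -7*(6 - 20944) = -7*(-20938) = 146566)
h(O) = -157/3 (h(O) = 3 + (-94 - 2*(-6)²)/3 = 3 + (-94 - 2*36)/3 = 3 + (-94 - 1*72)/3 = 3 + (-94 - 72)/3 = 3 + (⅓)*(-166) = 3 - 166/3 = -157/3)
-50047/W - 36732/h(U(7, -3)) = -50047/146566 - 36732/(-157/3) = -50047*1/146566 - 36732*(-3/157) = -50047/146566 + 110196/157 = 16143129557/23010862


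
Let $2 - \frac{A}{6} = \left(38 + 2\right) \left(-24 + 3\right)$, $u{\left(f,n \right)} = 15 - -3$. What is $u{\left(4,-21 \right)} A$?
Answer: $90936$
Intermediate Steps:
$u{\left(f,n \right)} = 18$ ($u{\left(f,n \right)} = 15 + 3 = 18$)
$A = 5052$ ($A = 12 - 6 \left(38 + 2\right) \left(-24 + 3\right) = 12 - 6 \cdot 40 \left(-21\right) = 12 - -5040 = 12 + 5040 = 5052$)
$u{\left(4,-21 \right)} A = 18 \cdot 5052 = 90936$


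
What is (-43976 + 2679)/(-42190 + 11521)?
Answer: 41297/30669 ≈ 1.3465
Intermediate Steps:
(-43976 + 2679)/(-42190 + 11521) = -41297/(-30669) = -41297*(-1/30669) = 41297/30669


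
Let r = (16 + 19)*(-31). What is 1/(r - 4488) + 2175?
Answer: 12121274/5573 ≈ 2175.0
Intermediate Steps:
r = -1085 (r = 35*(-31) = -1085)
1/(r - 4488) + 2175 = 1/(-1085 - 4488) + 2175 = 1/(-5573) + 2175 = -1/5573 + 2175 = 12121274/5573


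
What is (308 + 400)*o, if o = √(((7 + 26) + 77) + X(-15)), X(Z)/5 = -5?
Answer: 708*√85 ≈ 6527.4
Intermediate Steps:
X(Z) = -25 (X(Z) = 5*(-5) = -25)
o = √85 (o = √(((7 + 26) + 77) - 25) = √((33 + 77) - 25) = √(110 - 25) = √85 ≈ 9.2195)
(308 + 400)*o = (308 + 400)*√85 = 708*√85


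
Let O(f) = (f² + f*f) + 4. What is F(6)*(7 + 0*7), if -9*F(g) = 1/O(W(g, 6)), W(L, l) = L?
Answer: -7/684 ≈ -0.010234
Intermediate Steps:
O(f) = 4 + 2*f² (O(f) = (f² + f²) + 4 = 2*f² + 4 = 4 + 2*f²)
F(g) = -1/(9*(4 + 2*g²))
F(6)*(7 + 0*7) = (-1/(36 + 18*6²))*(7 + 0*7) = (-1/(36 + 18*36))*(7 + 0) = -1/(36 + 648)*7 = -1/684*7 = -7/684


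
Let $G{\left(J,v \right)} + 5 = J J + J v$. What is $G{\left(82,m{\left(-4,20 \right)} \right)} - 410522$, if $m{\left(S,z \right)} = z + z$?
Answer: $-400523$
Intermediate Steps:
$m{\left(S,z \right)} = 2 z$
$G{\left(J,v \right)} = -5 + J^{2} + J v$ ($G{\left(J,v \right)} = -5 + \left(J J + J v\right) = -5 + \left(J^{2} + J v\right) = -5 + J^{2} + J v$)
$G{\left(82,m{\left(-4,20 \right)} \right)} - 410522 = \left(-5 + 82^{2} + 82 \cdot 2 \cdot 20\right) - 410522 = \left(-5 + 6724 + 82 \cdot 40\right) - 410522 = \left(-5 + 6724 + 3280\right) - 410522 = 9999 - 410522 = -400523$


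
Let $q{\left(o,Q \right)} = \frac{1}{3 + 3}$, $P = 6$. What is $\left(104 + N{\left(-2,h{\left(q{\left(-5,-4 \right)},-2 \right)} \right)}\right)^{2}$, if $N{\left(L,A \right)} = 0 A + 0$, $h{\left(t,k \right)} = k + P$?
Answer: $10816$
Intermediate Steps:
$q{\left(o,Q \right)} = \frac{1}{6}$
$h{\left(t,k \right)} = 6 + k$ ($h{\left(t,k \right)} = k + 6 = 6 + k$)
$N{\left(L,A \right)} = 0$ ($N{\left(L,A \right)} = 0 + 0 = 0$)
$\left(104 + N{\left(-2,h{\left(q{\left(-5,-4 \right)},-2 \right)} \right)}\right)^{2} = \left(104 + 0\right)^{2} = 104^{2} = 10816$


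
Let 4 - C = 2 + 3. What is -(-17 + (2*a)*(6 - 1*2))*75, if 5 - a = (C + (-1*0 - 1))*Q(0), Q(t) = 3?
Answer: -5325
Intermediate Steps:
C = -1 (C = 4 - (2 + 3) = 4 - 1*5 = 4 - 5 = -1)
a = 11 (a = 5 - (-1 + (-1*0 - 1))*3 = 5 - (-1 + (0 - 1))*3 = 5 - (-1 - 1)*3 = 5 - (-2)*3 = 5 - 1*(-6) = 5 + 6 = 11)
-(-17 + (2*a)*(6 - 1*2))*75 = -(-17 + (2*11)*(6 - 1*2))*75 = -(-17 + 22*(6 - 2))*75 = -(-17 + 22*4)*75 = -(-17 + 88)*75 = -71*75 = -1*5325 = -5325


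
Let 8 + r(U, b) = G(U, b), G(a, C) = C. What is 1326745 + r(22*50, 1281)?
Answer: 1328018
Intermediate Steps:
r(U, b) = -8 + b
1326745 + r(22*50, 1281) = 1326745 + (-8 + 1281) = 1326745 + 1273 = 1328018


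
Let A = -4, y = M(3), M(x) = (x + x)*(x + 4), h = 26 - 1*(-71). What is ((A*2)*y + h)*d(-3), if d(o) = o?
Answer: 717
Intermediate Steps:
h = 97 (h = 26 + 71 = 97)
M(x) = 2*x*(4 + x) (M(x) = (2*x)*(4 + x) = 2*x*(4 + x))
y = 42 (y = 2*3*(4 + 3) = 2*3*7 = 42)
((A*2)*y + h)*d(-3) = (-4*2*42 + 97)*(-3) = (-8*42 + 97)*(-3) = (-336 + 97)*(-3) = -239*(-3) = 717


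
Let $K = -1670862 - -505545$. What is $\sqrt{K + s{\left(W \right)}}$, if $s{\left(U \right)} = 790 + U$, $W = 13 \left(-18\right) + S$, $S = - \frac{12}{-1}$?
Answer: $i \sqrt{1164749} \approx 1079.2 i$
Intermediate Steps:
$S = 12$ ($S = \left(-12\right) \left(-1\right) = 12$)
$W = -222$ ($W = 13 \left(-18\right) + 12 = -234 + 12 = -222$)
$K = -1165317$ ($K = -1670862 + 505545 = -1165317$)
$\sqrt{K + s{\left(W \right)}} = \sqrt{-1165317 + \left(790 - 222\right)} = \sqrt{-1165317 + 568} = \sqrt{-1164749} = i \sqrt{1164749}$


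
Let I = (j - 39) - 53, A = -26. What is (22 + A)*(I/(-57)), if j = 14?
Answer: -104/19 ≈ -5.4737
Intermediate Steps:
I = -78 (I = (14 - 39) - 53 = -25 - 53 = -78)
(22 + A)*(I/(-57)) = (22 - 26)*(-78/(-57)) = -(-312)*(-1)/57 = -4*26/19 = -104/19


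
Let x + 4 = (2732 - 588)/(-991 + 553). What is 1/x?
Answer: -219/1948 ≈ -0.11242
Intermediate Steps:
x = -1948/219 (x = -4 + (2732 - 588)/(-991 + 553) = -4 + 2144/(-438) = -4 + 2144*(-1/438) = -4 - 1072/219 = -1948/219 ≈ -8.8950)
1/x = 1/(-1948/219) = -219/1948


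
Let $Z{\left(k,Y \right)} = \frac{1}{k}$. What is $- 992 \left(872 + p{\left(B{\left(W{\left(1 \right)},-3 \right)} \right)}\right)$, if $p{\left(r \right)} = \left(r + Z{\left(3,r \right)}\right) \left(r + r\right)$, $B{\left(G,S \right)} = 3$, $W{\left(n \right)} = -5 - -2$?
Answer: $-884864$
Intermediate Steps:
$W{\left(n \right)} = -3$ ($W{\left(n \right)} = -5 + 2 = -3$)
$p{\left(r \right)} = 2 r \left(\frac{1}{3} + r\right)$ ($p{\left(r \right)} = \left(r + \frac{1}{3}\right) \left(r + r\right) = \left(r + \frac{1}{3}\right) 2 r = \left(\frac{1}{3} + r\right) 2 r = 2 r \left(\frac{1}{3} + r\right)$)
$- 992 \left(872 + p{\left(B{\left(W{\left(1 \right)},-3 \right)} \right)}\right) = - 992 \left(872 + \frac{2}{3} \cdot 3 \left(1 + 3 \cdot 3\right)\right) = - 992 \left(872 + \frac{2}{3} \cdot 3 \left(1 + 9\right)\right) = - 992 \left(872 + \frac{2}{3} \cdot 3 \cdot 10\right) = - 992 \left(872 + 20\right) = \left(-992\right) 892 = -884864$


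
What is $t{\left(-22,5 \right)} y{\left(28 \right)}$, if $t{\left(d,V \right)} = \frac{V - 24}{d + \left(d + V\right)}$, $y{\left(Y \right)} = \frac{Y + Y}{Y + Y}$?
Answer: $\frac{19}{39} \approx 0.48718$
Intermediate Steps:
$y{\left(Y \right)} = 1$ ($y{\left(Y \right)} = \frac{2 Y}{2 Y} = 2 Y \frac{1}{2 Y} = 1$)
$t{\left(d,V \right)} = \frac{-24 + V}{V + 2 d}$ ($t{\left(d,V \right)} = \frac{-24 + V}{d + \left(V + d\right)} = \frac{-24 + V}{V + 2 d}$)
$t{\left(-22,5 \right)} y{\left(28 \right)} = \frac{-24 + 5}{5 + 2 \left(-22\right)} 1 = \frac{1}{5 - 44} \left(-19\right) 1 = \frac{1}{-39} \left(-19\right) 1 = \left(- \frac{1}{39}\right) \left(-19\right) 1 = \frac{19}{39} \cdot 1 = \frac{19}{39}$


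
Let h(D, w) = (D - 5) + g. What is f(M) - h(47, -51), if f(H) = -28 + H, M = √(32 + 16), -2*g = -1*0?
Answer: -70 + 4*√3 ≈ -63.072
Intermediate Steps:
g = 0 (g = -(-1)*0/2 = -½*0 = 0)
M = 4*√3 (M = √48 = 4*√3 ≈ 6.9282)
h(D, w) = -5 + D (h(D, w) = (D - 5) + 0 = (-5 + D) + 0 = -5 + D)
f(M) - h(47, -51) = (-28 + 4*√3) - (-5 + 47) = (-28 + 4*√3) - 1*42 = (-28 + 4*√3) - 42 = -70 + 4*√3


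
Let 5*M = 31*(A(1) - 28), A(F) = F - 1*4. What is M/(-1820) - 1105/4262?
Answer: -2979859/19392100 ≈ -0.15366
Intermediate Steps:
A(F) = -4 + F (A(F) = F - 4 = -4 + F)
M = -961/5 (M = (31*((-4 + 1) - 28))/5 = (31*(-3 - 28))/5 = (31*(-31))/5 = (⅕)*(-961) = -961/5 ≈ -192.20)
M/(-1820) - 1105/4262 = -961/5/(-1820) - 1105/4262 = -961/5*(-1/1820) - 1105*1/4262 = 961/9100 - 1105/4262 = -2979859/19392100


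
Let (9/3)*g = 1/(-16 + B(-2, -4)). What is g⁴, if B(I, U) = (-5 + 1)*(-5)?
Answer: 1/20736 ≈ 4.8225e-5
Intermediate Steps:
B(I, U) = 20 (B(I, U) = -4*(-5) = 20)
g = 1/12 (g = 1/(3*(-16 + 20)) = (⅓)/4 = (⅓)*(¼) = 1/12 ≈ 0.083333)
g⁴ = (1/12)⁴ = 1/20736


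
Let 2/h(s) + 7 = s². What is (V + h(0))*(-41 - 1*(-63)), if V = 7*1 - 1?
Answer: 880/7 ≈ 125.71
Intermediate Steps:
h(s) = 2/(-7 + s²)
V = 6 (V = 7 - 1 = 6)
(V + h(0))*(-41 - 1*(-63)) = (6 + 2/(-7 + 0²))*(-41 - 1*(-63)) = (6 + 2/(-7 + 0))*(-41 + 63) = (6 + 2/(-7))*22 = (6 + 2*(-⅐))*22 = (6 - 2/7)*22 = (40/7)*22 = 880/7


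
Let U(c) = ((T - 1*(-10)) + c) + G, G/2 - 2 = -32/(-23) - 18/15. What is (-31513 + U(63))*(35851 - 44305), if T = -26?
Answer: 30587299044/115 ≈ 2.6598e+8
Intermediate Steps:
G = 504/115 (G = 4 + 2*(-32/(-23) - 18/15) = 4 + 2*(-32*(-1/23) - 18*1/15) = 4 + 2*(32/23 - 6/5) = 4 + 2*(22/115) = 4 + 44/115 = 504/115 ≈ 4.3826)
U(c) = -1336/115 + c (U(c) = ((-26 - 1*(-10)) + c) + 504/115 = ((-26 + 10) + c) + 504/115 = (-16 + c) + 504/115 = -1336/115 + c)
(-31513 + U(63))*(35851 - 44305) = (-31513 + (-1336/115 + 63))*(35851 - 44305) = (-31513 + 5909/115)*(-8454) = -3618086/115*(-8454) = 30587299044/115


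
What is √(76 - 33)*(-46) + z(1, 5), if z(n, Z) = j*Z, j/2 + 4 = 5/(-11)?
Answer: -490/11 - 46*√43 ≈ -346.19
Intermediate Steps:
j = -98/11 (j = -8 + 2*(5/(-11)) = -8 + 2*(5*(-1/11)) = -8 + 2*(-5/11) = -8 - 10/11 = -98/11 ≈ -8.9091)
z(n, Z) = -98*Z/11
√(76 - 33)*(-46) + z(1, 5) = √(76 - 33)*(-46) - 98/11*5 = √43*(-46) - 490/11 = -46*√43 - 490/11 = -490/11 - 46*√43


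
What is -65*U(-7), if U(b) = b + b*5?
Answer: 2730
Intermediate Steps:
U(b) = 6*b (U(b) = b + 5*b = 6*b)
-65*U(-7) = -390*(-7) = -65*(-42) = 2730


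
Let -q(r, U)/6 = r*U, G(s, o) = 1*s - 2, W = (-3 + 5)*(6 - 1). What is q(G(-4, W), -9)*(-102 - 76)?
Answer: 57672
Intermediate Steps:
W = 10 (W = 2*5 = 10)
G(s, o) = -2 + s (G(s, o) = s - 2 = -2 + s)
q(r, U) = -6*U*r (q(r, U) = -6*r*U = -6*U*r)
q(G(-4, W), -9)*(-102 - 76) = (-6*(-9)*(-2 - 4))*(-102 - 76) = -6*(-9)*(-6)*(-178) = -324*(-178) = 57672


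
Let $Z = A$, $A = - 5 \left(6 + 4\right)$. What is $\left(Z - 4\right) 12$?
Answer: $-648$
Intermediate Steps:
$A = -50$ ($A = \left(-5\right) 10 = -50$)
$Z = -50$
$\left(Z - 4\right) 12 = \left(-50 - 4\right) 12 = \left(-54\right) 12 = -648$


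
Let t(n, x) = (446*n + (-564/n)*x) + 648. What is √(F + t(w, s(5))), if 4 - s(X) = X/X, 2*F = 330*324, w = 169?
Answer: √21880766/13 ≈ 359.82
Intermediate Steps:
F = 53460 (F = (330*324)/2 = (½)*106920 = 53460)
s(X) = 3 (s(X) = 4 - X/X = 4 - 1*1 = 4 - 1 = 3)
t(n, x) = 648 + 446*n - 564*x/n (t(n, x) = (446*n - 564*x/n) + 648 = 648 + 446*n - 564*x/n)
√(F + t(w, s(5))) = √(53460 + (648 + 446*169 - 564*3/169)) = √(53460 + (648 + 75374 - 564*3*1/169)) = √(53460 + (648 + 75374 - 1692/169)) = √(53460 + 12846026/169) = √(21880766/169) = √21880766/13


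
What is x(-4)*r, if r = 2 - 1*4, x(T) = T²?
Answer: -32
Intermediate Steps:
r = -2 (r = 2 - 4 = -2)
x(-4)*r = (-4)²*(-2) = 16*(-2) = -32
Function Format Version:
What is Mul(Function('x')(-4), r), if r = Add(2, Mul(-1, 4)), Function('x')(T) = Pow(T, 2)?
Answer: -32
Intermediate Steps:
r = -2 (r = Add(2, -4) = -2)
Mul(Function('x')(-4), r) = Mul(Pow(-4, 2), -2) = Mul(16, -2) = -32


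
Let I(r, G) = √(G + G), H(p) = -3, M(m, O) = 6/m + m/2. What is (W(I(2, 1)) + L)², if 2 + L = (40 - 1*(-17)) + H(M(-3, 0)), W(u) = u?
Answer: (52 + √2)² ≈ 2853.1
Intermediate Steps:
M(m, O) = m/2 + 6/m (M(m, O) = 6/m + m*(½) = 6/m + m/2 = m/2 + 6/m)
I(r, G) = √2*√G (I(r, G) = √(2*G) = √2*√G)
L = 52 (L = -2 + ((40 - 1*(-17)) - 3) = -2 + ((40 + 17) - 3) = -2 + (57 - 3) = -2 + 54 = 52)
(W(I(2, 1)) + L)² = (√2*√1 + 52)² = (√2*1 + 52)² = (√2 + 52)² = (52 + √2)²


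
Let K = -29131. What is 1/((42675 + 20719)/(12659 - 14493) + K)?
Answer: -917/26744824 ≈ -3.4287e-5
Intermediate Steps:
1/((42675 + 20719)/(12659 - 14493) + K) = 1/((42675 + 20719)/(12659 - 14493) - 29131) = 1/(63394/(-1834) - 29131) = 1/(63394*(-1/1834) - 29131) = 1/(-31697/917 - 29131) = 1/(-26744824/917) = -917/26744824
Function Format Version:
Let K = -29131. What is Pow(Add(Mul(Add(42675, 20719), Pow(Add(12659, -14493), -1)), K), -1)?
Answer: Rational(-917, 26744824) ≈ -3.4287e-5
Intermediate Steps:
Pow(Add(Mul(Add(42675, 20719), Pow(Add(12659, -14493), -1)), K), -1) = Pow(Add(Mul(Add(42675, 20719), Pow(Add(12659, -14493), -1)), -29131), -1) = Pow(Add(Mul(63394, Pow(-1834, -1)), -29131), -1) = Pow(Add(Mul(63394, Rational(-1, 1834)), -29131), -1) = Pow(Add(Rational(-31697, 917), -29131), -1) = Pow(Rational(-26744824, 917), -1) = Rational(-917, 26744824)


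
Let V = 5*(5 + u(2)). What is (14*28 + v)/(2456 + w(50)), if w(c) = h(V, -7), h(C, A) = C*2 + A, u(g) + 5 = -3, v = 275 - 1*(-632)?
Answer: 1299/2419 ≈ 0.53700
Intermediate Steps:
v = 907 (v = 275 + 632 = 907)
u(g) = -8 (u(g) = -5 - 3 = -8)
V = -15 (V = 5*(5 - 8) = 5*(-3) = -15)
h(C, A) = A + 2*C (h(C, A) = 2*C + A = A + 2*C)
w(c) = -37 (w(c) = -7 + 2*(-15) = -7 - 30 = -37)
(14*28 + v)/(2456 + w(50)) = (14*28 + 907)/(2456 - 37) = (392 + 907)/2419 = 1299*(1/2419) = 1299/2419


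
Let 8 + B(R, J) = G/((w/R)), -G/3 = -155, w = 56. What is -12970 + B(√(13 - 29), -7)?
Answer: -12978 + 465*I/14 ≈ -12978.0 + 33.214*I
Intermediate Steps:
G = 465 (G = -3*(-155) = 465)
B(R, J) = -8 + 465*R/56 (B(R, J) = -8 + 465/((56/R)) = -8 + 465*(R/56) = -8 + 465*R/56)
-12970 + B(√(13 - 29), -7) = -12970 + (-8 + 465*√(13 - 29)/56) = -12970 + (-8 + 465*√(-16)/56) = -12970 + (-8 + 465*(4*I)/56) = -12970 + (-8 + 465*I/14) = -12978 + 465*I/14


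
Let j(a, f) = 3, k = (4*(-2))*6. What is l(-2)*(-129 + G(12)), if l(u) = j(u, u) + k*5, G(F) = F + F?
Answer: 24885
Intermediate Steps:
k = -48 (k = -8*6 = -48)
G(F) = 2*F
l(u) = -237 (l(u) = 3 - 48*5 = 3 - 240 = -237)
l(-2)*(-129 + G(12)) = -237*(-129 + 2*12) = -237*(-129 + 24) = -237*(-105) = 24885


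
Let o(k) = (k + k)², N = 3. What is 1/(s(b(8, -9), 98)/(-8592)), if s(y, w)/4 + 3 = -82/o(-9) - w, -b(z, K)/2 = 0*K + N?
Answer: 347976/16403 ≈ 21.214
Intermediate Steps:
o(k) = 4*k² (o(k) = (2*k)² = 4*k²)
b(z, K) = -6 (b(z, K) = -2*(0*K + 3) = -2*(0 + 3) = -2*3 = -6)
s(y, w) = -1054/81 - 4*w (s(y, w) = -12 + 4*(-82/(4*(-9)²) - w) = -12 + 4*(-82/(4*81) - w) = -12 + 4*(-82/324 - w) = -12 + 4*(-82*1/324 - w) = -12 + 4*(-41/162 - w) = -12 + (-82/81 - 4*w) = -1054/81 - 4*w)
1/(s(b(8, -9), 98)/(-8592)) = 1/((-1054/81 - 4*98)/(-8592)) = 1/((-1054/81 - 392)*(-1/8592)) = 1/(-32806/81*(-1/8592)) = 1/(16403/347976) = 347976/16403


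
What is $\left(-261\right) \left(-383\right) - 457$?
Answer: $99506$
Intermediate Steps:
$\left(-261\right) \left(-383\right) - 457 = 99963 - 457 = 99506$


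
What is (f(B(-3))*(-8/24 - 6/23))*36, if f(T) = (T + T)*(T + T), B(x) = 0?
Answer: 0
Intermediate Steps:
f(T) = 4*T² (f(T) = (2*T)*(2*T) = 4*T²)
(f(B(-3))*(-8/24 - 6/23))*36 = ((4*0²)*(-8/24 - 6/23))*36 = ((4*0)*(-8*1/24 - 6*1/23))*36 = (0*(-⅓ - 6/23))*36 = (0*(-41/69))*36 = 0*36 = 0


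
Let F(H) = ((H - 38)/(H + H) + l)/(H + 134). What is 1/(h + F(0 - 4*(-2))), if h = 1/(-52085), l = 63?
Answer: 59168560/25468429 ≈ 2.3232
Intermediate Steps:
h = -1/52085 ≈ -1.9199e-5
F(H) = (63 + (-38 + H)/(2*H))/(134 + H) (F(H) = ((H - 38)/(H + H) + 63)/(H + 134) = ((-38 + H)/((2*H)) + 63)/(134 + H) = ((-38 + H)*(1/(2*H)) + 63)/(134 + H) = ((-38 + H)/(2*H) + 63)/(134 + H) = (63 + (-38 + H)/(2*H))/(134 + H))
1/(h + F(0 - 4*(-2))) = 1/(-1/52085 + (-38 + 127*(0 - 4*(-2)))/(2*(0 - 4*(-2))*(134 + (0 - 4*(-2))))) = 1/(-1/52085 + (-38 + 127*(0 + 8))/(2*(0 + 8)*(134 + (0 + 8)))) = 1/(-1/52085 + (½)*(-38 + 127*8)/(8*(134 + 8))) = 1/(-1/52085 + (½)*(⅛)*(-38 + 1016)/142) = 1/(-1/52085 + (½)*(⅛)*(1/142)*978) = 1/(-1/52085 + 489/1136) = 1/(25468429/59168560) = 59168560/25468429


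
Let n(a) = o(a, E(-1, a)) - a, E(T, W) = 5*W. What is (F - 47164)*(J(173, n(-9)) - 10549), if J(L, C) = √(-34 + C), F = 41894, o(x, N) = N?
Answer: 55593230 - 5270*I*√70 ≈ 5.5593e+7 - 44092.0*I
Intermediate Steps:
n(a) = 4*a (n(a) = 5*a - a = 4*a)
(F - 47164)*(J(173, n(-9)) - 10549) = (41894 - 47164)*(√(-34 + 4*(-9)) - 10549) = -5270*(√(-34 - 36) - 10549) = -5270*(√(-70) - 10549) = -5270*(I*√70 - 10549) = -5270*(-10549 + I*√70) = 55593230 - 5270*I*√70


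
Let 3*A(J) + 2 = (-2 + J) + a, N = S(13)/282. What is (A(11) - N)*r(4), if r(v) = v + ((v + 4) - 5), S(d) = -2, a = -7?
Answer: 7/141 ≈ 0.049645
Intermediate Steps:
N = -1/141 (N = -2/282 = -2*1/282 = -1/141 ≈ -0.0070922)
A(J) = -11/3 + J/3 (A(J) = -⅔ + ((-2 + J) - 7)/3 = -⅔ + (-9 + J)/3 = -⅔ + (-3 + J/3) = -11/3 + J/3)
r(v) = -1 + 2*v (r(v) = v + ((4 + v) - 5) = v + (-1 + v) = -1 + 2*v)
(A(11) - N)*r(4) = ((-11/3 + (⅓)*11) - 1*(-1/141))*(-1 + 2*4) = ((-11/3 + 11/3) + 1/141)*(-1 + 8) = (0 + 1/141)*7 = (1/141)*7 = 7/141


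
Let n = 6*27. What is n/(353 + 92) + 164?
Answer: 73142/445 ≈ 164.36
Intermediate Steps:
n = 162
n/(353 + 92) + 164 = 162/(353 + 92) + 164 = 162/445 + 164 = 73142/445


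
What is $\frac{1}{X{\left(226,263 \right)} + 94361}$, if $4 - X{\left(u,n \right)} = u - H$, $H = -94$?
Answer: $\frac{1}{94045} \approx 1.0633 \cdot 10^{-5}$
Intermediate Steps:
$X{\left(u,n \right)} = -90 - u$ ($X{\left(u,n \right)} = 4 - \left(u - -94\right) = 4 - \left(u + 94\right) = 4 - \left(94 + u\right) = -90 - u$)
$\frac{1}{X{\left(226,263 \right)} + 94361} = \frac{1}{\left(-90 - 226\right) + 94361} = \frac{1}{-316 + 94361} = \frac{1}{94045}$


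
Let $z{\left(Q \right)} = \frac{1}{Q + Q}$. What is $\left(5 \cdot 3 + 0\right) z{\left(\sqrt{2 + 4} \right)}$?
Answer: $\frac{5 \sqrt{6}}{4} \approx 3.0619$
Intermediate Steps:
$z{\left(Q \right)} = \frac{1}{2 Q}$
$\left(5 \cdot 3 + 0\right) z{\left(\sqrt{2 + 4} \right)} = \left(5 \cdot 3 + 0\right) \frac{1}{2 \sqrt{2 + 4}} = \left(15 + 0\right) \frac{1}{2 \sqrt{6}} = 15 \frac{\frac{1}{6} \sqrt{6}}{2} = 15 \frac{\sqrt{6}}{12} = \frac{5 \sqrt{6}}{4}$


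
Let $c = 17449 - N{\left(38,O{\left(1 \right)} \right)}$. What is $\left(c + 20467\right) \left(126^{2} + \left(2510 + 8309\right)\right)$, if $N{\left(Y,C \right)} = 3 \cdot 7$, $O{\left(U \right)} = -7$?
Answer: $1011607025$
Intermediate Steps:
$N{\left(Y,C \right)} = 21$
$c = 17428$ ($c = 17449 - 21 = 17428$)
$\left(c + 20467\right) \left(126^{2} + \left(2510 + 8309\right)\right) = \left(17428 + 20467\right) \left(126^{2} + \left(2510 + 8309\right)\right) = 37895 \left(15876 + 10819\right) = 37895 \cdot 26695 = 1011607025$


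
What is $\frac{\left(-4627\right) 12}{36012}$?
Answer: $- \frac{4627}{3001} \approx -1.5418$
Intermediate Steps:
$\frac{\left(-4627\right) 12}{36012} = \left(-55524\right) \frac{1}{36012} = - \frac{4627}{3001}$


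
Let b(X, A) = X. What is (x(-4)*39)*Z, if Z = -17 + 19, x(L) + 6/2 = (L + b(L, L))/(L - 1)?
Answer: -546/5 ≈ -109.20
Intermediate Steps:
x(L) = -3 + 2*L/(-1 + L) (x(L) = -3 + (L + L)/(L - 1) = -3 + (2*L)/(-1 + L) = -3 + 2*L/(-1 + L))
Z = 2
(x(-4)*39)*Z = (((3 - 1*(-4))/(-1 - 4))*39)*2 = (((3 + 4)/(-5))*39)*2 = (-1/5*7*39)*2 = -7/5*39*2 = -273/5*2 = -546/5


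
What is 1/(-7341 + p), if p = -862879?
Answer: -1/870220 ≈ -1.1491e-6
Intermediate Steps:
1/(-7341 + p) = 1/(-7341 - 862879) = 1/(-870220) = -1/870220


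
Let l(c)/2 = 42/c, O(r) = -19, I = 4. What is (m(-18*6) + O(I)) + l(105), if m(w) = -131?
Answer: -746/5 ≈ -149.20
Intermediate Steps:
l(c) = 84/c (l(c) = 2*(42/c) = 84/c)
(m(-18*6) + O(I)) + l(105) = (-131 - 19) + 84/105 = -150 + 84*(1/105) = -150 + 4/5 = -746/5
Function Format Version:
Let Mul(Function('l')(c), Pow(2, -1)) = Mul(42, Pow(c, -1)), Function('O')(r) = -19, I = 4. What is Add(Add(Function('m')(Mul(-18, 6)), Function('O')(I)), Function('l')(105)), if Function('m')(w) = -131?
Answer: Rational(-746, 5) ≈ -149.20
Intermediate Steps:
Function('l')(c) = Mul(84, Pow(c, -1)) (Function('l')(c) = Mul(2, Mul(42, Pow(c, -1))) = Mul(84, Pow(c, -1)))
Add(Add(Function('m')(Mul(-18, 6)), Function('O')(I)), Function('l')(105)) = Add(Add(-131, -19), Mul(84, Pow(105, -1))) = Add(-150, Mul(84, Rational(1, 105))) = Add(-150, Rational(4, 5)) = Rational(-746, 5)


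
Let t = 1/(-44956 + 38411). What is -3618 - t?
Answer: -23679809/6545 ≈ -3618.0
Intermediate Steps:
t = -1/6545 (t = 1/(-6545) = -1/6545 ≈ -0.00015279)
-3618 - t = -3618 - 1*(-1/6545) = -3618 + 1/6545 = -23679809/6545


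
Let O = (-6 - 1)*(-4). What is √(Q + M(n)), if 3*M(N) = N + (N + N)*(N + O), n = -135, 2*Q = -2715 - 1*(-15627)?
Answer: √16041 ≈ 126.65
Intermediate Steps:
O = 28 (O = -7*(-4) = 28)
Q = 6456 (Q = (-2715 - 1*(-15627))/2 = (-2715 + 15627)/2 = (½)*12912 = 6456)
M(N) = N/3 + 2*N*(28 + N)/3 (M(N) = (N + (N + N)*(N + 28))/3 = (N + (2*N)*(28 + N))/3 = (N + 2*N*(28 + N))/3 = N/3 + 2*N*(28 + N)/3)
√(Q + M(n)) = √(6456 + (⅓)*(-135)*(57 + 2*(-135))) = √(6456 + (⅓)*(-135)*(57 - 270)) = √(6456 + (⅓)*(-135)*(-213)) = √(6456 + 9585) = √16041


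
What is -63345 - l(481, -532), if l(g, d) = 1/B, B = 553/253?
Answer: -35030038/553 ≈ -63345.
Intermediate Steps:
B = 553/253 (B = 553*(1/253) = 553/253 ≈ 2.1858)
l(g, d) = 253/553 (l(g, d) = 1/(553/253) = 253/553)
-63345 - l(481, -532) = -63345 - 1*253/553 = -63345 - 253/553 = -35030038/553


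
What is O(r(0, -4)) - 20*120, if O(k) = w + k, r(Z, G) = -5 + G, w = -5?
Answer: -2414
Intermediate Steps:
O(k) = -5 + k
O(r(0, -4)) - 20*120 = (-5 + (-5 - 4)) - 20*120 = (-5 - 9) - 2400 = -14 - 2400 = -2414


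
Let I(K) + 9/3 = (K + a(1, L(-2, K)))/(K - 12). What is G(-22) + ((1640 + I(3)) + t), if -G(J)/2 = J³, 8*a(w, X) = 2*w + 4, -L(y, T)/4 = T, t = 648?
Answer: 282967/12 ≈ 23581.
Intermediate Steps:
L(y, T) = -4*T
a(w, X) = ½ + w/4 (a(w, X) = (2*w + 4)/8 = (4 + 2*w)/8 = ½ + w/4)
I(K) = -3 + (¾ + K)/(-12 + K) (I(K) = -3 + (K + (½ + (¼)*1))/(K - 12) = -3 + (K + (½ + ¼))/(-12 + K) = -3 + (K + ¾)/(-12 + K) = -3 + (¾ + K)/(-12 + K))
G(J) = -2*J³
G(-22) + ((1640 + I(3)) + t) = -2*(-22)³ + ((1640 + (147 - 8*3)/(4*(-12 + 3))) + 648) = -2*(-10648) + ((1640 + (¼)*(147 - 24)/(-9)) + 648) = 21296 + ((1640 + (¼)*(-⅑)*123) + 648) = 21296 + ((1640 - 41/12) + 648) = 21296 + (19639/12 + 648) = 21296 + 27415/12 = 282967/12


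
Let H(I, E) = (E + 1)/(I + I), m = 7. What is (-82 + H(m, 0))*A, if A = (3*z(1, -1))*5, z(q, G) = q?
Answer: -17205/14 ≈ -1228.9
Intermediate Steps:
H(I, E) = (1 + E)/(2*I) (H(I, E) = (1 + E)/((2*I)) = (1 + E)*(1/(2*I)) = (1 + E)/(2*I))
A = 15 (A = (3*1)*5 = 3*5 = 15)
(-82 + H(m, 0))*A = (-82 + (½)*(1 + 0)/7)*15 = (-82 + (½)*(⅐)*1)*15 = (-82 + 1/14)*15 = -1147/14*15 = -17205/14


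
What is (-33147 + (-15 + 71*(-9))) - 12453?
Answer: -46254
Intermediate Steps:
(-33147 + (-15 + 71*(-9))) - 12453 = (-33147 + (-15 - 639)) - 12453 = (-33147 - 654) - 12453 = -33801 - 12453 = -46254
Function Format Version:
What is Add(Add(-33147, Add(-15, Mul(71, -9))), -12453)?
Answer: -46254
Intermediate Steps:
Add(Add(-33147, Add(-15, Mul(71, -9))), -12453) = Add(Add(-33147, Add(-15, -639)), -12453) = Add(Add(-33147, -654), -12453) = Add(-33801, -12453) = -46254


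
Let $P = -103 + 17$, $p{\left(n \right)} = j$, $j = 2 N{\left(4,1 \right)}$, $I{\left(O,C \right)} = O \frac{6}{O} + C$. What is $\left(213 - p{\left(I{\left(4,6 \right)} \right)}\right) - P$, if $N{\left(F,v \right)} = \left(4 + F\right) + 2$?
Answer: $279$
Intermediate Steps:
$I{\left(O,C \right)} = 6 + C$
$N{\left(F,v \right)} = 6 + F$
$j = 20$ ($j = 2 \left(6 + 4\right) = 2 \cdot 10 = 20$)
$p{\left(n \right)} = 20$
$P = -86$
$\left(213 - p{\left(I{\left(4,6 \right)} \right)}\right) - P = \left(213 - 20\right) - -86 = \left(213 - 20\right) + 86 = 193 + 86 = 279$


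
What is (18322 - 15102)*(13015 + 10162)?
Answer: 74629940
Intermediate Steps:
(18322 - 15102)*(13015 + 10162) = 3220*23177 = 74629940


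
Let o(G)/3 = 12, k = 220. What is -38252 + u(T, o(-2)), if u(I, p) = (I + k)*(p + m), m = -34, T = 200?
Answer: -37412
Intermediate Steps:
o(G) = 36 (o(G) = 3*12 = 36)
u(I, p) = (-34 + p)*(220 + I) (u(I, p) = (I + 220)*(p - 34) = (220 + I)*(-34 + p) = (-34 + p)*(220 + I))
-38252 + u(T, o(-2)) = -38252 + (-7480 - 34*200 + 220*36 + 200*36) = -38252 + (-7480 - 6800 + 7920 + 7200) = -38252 + 840 = -37412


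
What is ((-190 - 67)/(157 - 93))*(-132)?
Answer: 8481/16 ≈ 530.06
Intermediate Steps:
((-190 - 67)/(157 - 93))*(-132) = -257/64*(-132) = 8481/16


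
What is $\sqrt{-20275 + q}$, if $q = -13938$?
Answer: $i \sqrt{34213} \approx 184.97 i$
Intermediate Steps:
$\sqrt{-20275 + q} = \sqrt{-20275 - 13938} = \sqrt{-34213} = i \sqrt{34213}$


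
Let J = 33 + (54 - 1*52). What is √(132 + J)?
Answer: √167 ≈ 12.923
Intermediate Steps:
J = 35 (J = 33 + (54 - 52) = 33 + 2 = 35)
√(132 + J) = √(132 + 35) = √167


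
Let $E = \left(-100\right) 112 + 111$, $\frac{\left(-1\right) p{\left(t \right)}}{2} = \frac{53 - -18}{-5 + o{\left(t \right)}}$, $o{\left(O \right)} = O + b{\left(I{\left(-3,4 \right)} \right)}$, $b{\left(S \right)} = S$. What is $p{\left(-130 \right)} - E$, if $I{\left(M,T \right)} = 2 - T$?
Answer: $\frac{1519335}{137} \approx 11090.0$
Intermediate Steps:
$o{\left(O \right)} = -2 + O$ ($o{\left(O \right)} = O + \left(2 - 4\right) = O - 2 = -2 + O$)
$p{\left(t \right)} = - \frac{142}{-7 + t}$ ($p{\left(t \right)} = - 2 \frac{53 - -18}{-5 + \left(-2 + t\right)} = - 2 \frac{53 + 18}{-7 + t} = - 2 \frac{71}{-7 + t} = - \frac{142}{-7 + t}$)
$E = -11089$ ($E = -11200 + 111 = -11089$)
$p{\left(-130 \right)} - E = - \frac{142}{-7 - 130} - -11089 = - \frac{142}{-137} + 11089 = \left(-142\right) \left(- \frac{1}{137}\right) + 11089 = \frac{142}{137} + 11089 = \frac{1519335}{137}$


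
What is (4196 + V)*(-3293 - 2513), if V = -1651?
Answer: -14776270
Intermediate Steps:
(4196 + V)*(-3293 - 2513) = (4196 - 1651)*(-3293 - 2513) = 2545*(-5806) = -14776270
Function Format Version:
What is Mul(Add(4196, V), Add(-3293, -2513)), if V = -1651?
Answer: -14776270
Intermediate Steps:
Mul(Add(4196, V), Add(-3293, -2513)) = Mul(Add(4196, -1651), Add(-3293, -2513)) = Mul(2545, -5806) = -14776270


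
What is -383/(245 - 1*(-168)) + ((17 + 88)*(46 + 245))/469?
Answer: 1777084/27671 ≈ 64.222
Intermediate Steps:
-383/(245 - 1*(-168)) + ((17 + 88)*(46 + 245))/469 = -383/(245 + 168) + (105*291)*(1/469) = -383/413 + 30555*(1/469) = -383*1/413 + 4365/67 = -383/413 + 4365/67 = 1777084/27671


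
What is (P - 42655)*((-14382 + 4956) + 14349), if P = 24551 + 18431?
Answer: 1609821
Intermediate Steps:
P = 42982
(P - 42655)*((-14382 + 4956) + 14349) = (42982 - 42655)*((-14382 + 4956) + 14349) = 327*(-9426 + 14349) = 327*4923 = 1609821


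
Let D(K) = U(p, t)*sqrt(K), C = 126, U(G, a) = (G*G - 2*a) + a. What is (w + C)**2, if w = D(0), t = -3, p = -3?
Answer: 15876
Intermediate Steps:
U(G, a) = G**2 - a (U(G, a) = (G**2 - 2*a) + a = G**2 - a)
D(K) = 12*sqrt(K) (D(K) = ((-3)**2 - 1*(-3))*sqrt(K) = (9 + 3)*sqrt(K) = 12*sqrt(K))
w = 0 (w = 12*sqrt(0) = 12*0 = 0)
(w + C)**2 = (0 + 126)**2 = 126**2 = 15876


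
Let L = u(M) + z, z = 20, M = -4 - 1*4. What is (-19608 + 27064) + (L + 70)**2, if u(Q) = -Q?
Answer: 17060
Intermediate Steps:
M = -8 (M = -4 - 4 = -8)
L = 28 (L = -1*(-8) + 20 = 8 + 20 = 28)
(-19608 + 27064) + (L + 70)**2 = (-19608 + 27064) + (28 + 70)**2 = 7456 + 98**2 = 7456 + 9604 = 17060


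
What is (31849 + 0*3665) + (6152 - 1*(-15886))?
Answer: 53887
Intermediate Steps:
(31849 + 0*3665) + (6152 - 1*(-15886)) = (31849 + 0) + (6152 + 15886) = 31849 + 22038 = 53887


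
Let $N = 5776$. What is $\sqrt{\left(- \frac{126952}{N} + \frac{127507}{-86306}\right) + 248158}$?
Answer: $\frac{\sqrt{166807823642891266}}{819907} \approx 498.13$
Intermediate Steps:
$\sqrt{\left(- \frac{126952}{N} + \frac{127507}{-86306}\right) + 248158} = \sqrt{\left(- \frac{126952}{5776} + \frac{127507}{-86306}\right) + 248158} = \sqrt{\left(\left(-126952\right) \frac{1}{5776} + 127507 \left(- \frac{1}{86306}\right)\right) + 248158} = \sqrt{\left(- \frac{15869}{722} - \frac{127507}{86306}\right) + 248158} = \sqrt{- \frac{365412492}{15578233} + 248158} = \sqrt{\frac{3865497732322}{15578233}} = \frac{\sqrt{166807823642891266}}{819907}$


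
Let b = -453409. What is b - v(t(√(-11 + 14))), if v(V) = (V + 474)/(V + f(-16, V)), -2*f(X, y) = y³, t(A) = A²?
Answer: -3173545/7 ≈ -4.5336e+5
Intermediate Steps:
f(X, y) = -y³/2
v(V) = (474 + V)/(V - V³/2) (v(V) = (V + 474)/(V - V³/2) = (474 + V)/(V - V³/2))
b - v(t(√(-11 + 14))) = -453409 - 2*(-474 - (√(-11 + 14))²)/(((√(-11 + 14))²)*(-2 + ((√(-11 + 14))²)²)) = -453409 - 2*(-474 - (√3)²)/(((√3)²)*(-2 + ((√3)²)²)) = -453409 - 2*(-474 - 1*3)/(3*(-2 + 3²)) = -453409 - 2*(-474 - 3)/(3*(-2 + 9)) = -453409 - 2*(-477)/(3*7) = -453409 - 1*(-318/7) = -453409 + 318/7 = -3173545/7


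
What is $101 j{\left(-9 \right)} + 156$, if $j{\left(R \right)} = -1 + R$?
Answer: $-854$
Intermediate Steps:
$101 j{\left(-9 \right)} + 156 = 101 \left(-1 - 9\right) + 156 = 101 \left(-10\right) + 156 = -1010 + 156 = -854$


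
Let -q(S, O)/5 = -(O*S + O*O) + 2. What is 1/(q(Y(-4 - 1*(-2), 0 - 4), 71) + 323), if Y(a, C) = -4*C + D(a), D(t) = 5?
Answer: 1/32973 ≈ 3.0328e-5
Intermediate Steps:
Y(a, C) = 5 - 4*C (Y(a, C) = -4*C + 5 = 5 - 4*C)
q(S, O) = -10 + 5*O² + 5*O*S (q(S, O) = -5*(-(O*S + O*O) + 2) = -5*(-(O*S + O²) + 2) = -5*(-(O² + O*S) + 2) = -5*((-O² - O*S) + 2) = -5*(2 - O² - O*S) = -10 + 5*O² + 5*O*S)
1/(q(Y(-4 - 1*(-2), 0 - 4), 71) + 323) = 1/((-10 + 5*71² + 5*71*(5 - 4*(0 - 4))) + 323) = 1/((-10 + 5*5041 + 5*71*(5 - 4*(-4))) + 323) = 1/((-10 + 25205 + 5*71*(5 + 16)) + 323) = 1/((-10 + 25205 + 5*71*21) + 323) = 1/((-10 + 25205 + 7455) + 323) = 1/(32650 + 323) = 1/32973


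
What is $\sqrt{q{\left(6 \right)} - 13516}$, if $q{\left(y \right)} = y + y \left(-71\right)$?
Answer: $4 i \sqrt{871} \approx 118.05 i$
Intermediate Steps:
$q{\left(y \right)} = - 70 y$ ($q{\left(y \right)} = y - 71 y = - 70 y$)
$\sqrt{q{\left(6 \right)} - 13516} = \sqrt{\left(-70\right) 6 - 13516} = \sqrt{-420 - 13516} = \sqrt{-13936} = 4 i \sqrt{871}$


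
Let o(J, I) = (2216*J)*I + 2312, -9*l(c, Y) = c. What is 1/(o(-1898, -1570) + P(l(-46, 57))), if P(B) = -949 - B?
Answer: 9/59430340061 ≈ 1.5144e-10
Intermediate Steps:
l(c, Y) = -c/9
o(J, I) = 2312 + 2216*I*J (o(J, I) = 2216*I*J + 2312 = 2312 + 2216*I*J)
1/(o(-1898, -1570) + P(l(-46, 57))) = 1/((2312 + 2216*(-1570)*(-1898)) + (-949 - (-1)*(-46)/9)) = 1/((2312 + 6603369760) + (-949 - 1*46/9)) = 1/(6603372072 + (-949 - 46/9)) = 1/(6603372072 - 8587/9) = 1/(59430340061/9) = 9/59430340061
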